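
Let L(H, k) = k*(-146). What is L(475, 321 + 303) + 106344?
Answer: 15240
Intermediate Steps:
L(H, k) = -146*k
L(475, 321 + 303) + 106344 = -146*(321 + 303) + 106344 = -146*624 + 106344 = -91104 + 106344 = 15240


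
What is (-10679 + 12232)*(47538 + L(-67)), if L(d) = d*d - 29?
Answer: 80752894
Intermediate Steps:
L(d) = -29 + d² (L(d) = d² - 29 = -29 + d²)
(-10679 + 12232)*(47538 + L(-67)) = (-10679 + 12232)*(47538 + (-29 + (-67)²)) = 1553*(47538 + (-29 + 4489)) = 1553*(47538 + 4460) = 1553*51998 = 80752894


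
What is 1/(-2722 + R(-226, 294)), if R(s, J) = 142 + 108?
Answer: -1/2472 ≈ -0.00040453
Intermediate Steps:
R(s, J) = 250
1/(-2722 + R(-226, 294)) = 1/(-2722 + 250) = 1/(-2472) = -1/2472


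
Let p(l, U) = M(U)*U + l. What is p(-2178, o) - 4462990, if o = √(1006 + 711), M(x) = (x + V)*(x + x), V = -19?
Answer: -4530414 + 3434*√1717 ≈ -4.3881e+6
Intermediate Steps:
M(x) = 2*x*(-19 + x) (M(x) = (x - 19)*(x + x) = (-19 + x)*(2*x) = 2*x*(-19 + x))
o = √1717 ≈ 41.437
p(l, U) = l + 2*U²*(-19 + U) (p(l, U) = (2*U*(-19 + U))*U + l = 2*U²*(-19 + U) + l = l + 2*U²*(-19 + U))
p(-2178, o) - 4462990 = (-2178 + 2*(√1717)²*(-19 + √1717)) - 4462990 = (-2178 + 2*1717*(-19 + √1717)) - 4462990 = (-2178 + (-65246 + 3434*√1717)) - 4462990 = (-67424 + 3434*√1717) - 4462990 = -4530414 + 3434*√1717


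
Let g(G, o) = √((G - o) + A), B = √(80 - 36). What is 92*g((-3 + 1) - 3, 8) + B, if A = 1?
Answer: 2*√11 + 184*I*√3 ≈ 6.6332 + 318.7*I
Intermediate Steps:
B = 2*√11 (B = √44 = 2*√11 ≈ 6.6332)
g(G, o) = √(1 + G - o) (g(G, o) = √((G - o) + 1) = √(1 + G - o))
92*g((-3 + 1) - 3, 8) + B = 92*√(1 + ((-3 + 1) - 3) - 1*8) + 2*√11 = 92*√(1 + (-2 - 3) - 8) + 2*√11 = 92*√(1 - 5 - 8) + 2*√11 = 92*√(-12) + 2*√11 = 92*(2*I*√3) + 2*√11 = 184*I*√3 + 2*√11 = 2*√11 + 184*I*√3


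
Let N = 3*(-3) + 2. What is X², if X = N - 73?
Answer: 6400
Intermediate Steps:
N = -7 (N = -9 + 2 = -7)
X = -80 (X = -7 - 73 = -80)
X² = (-80)² = 6400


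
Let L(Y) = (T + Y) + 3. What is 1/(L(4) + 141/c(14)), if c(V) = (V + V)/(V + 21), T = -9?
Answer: 4/697 ≈ 0.0057389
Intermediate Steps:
L(Y) = -6 + Y (L(Y) = (-9 + Y) + 3 = -6 + Y)
c(V) = 2*V/(21 + V) (c(V) = (2*V)/(21 + V) = 2*V/(21 + V))
1/(L(4) + 141/c(14)) = 1/((-6 + 4) + 141/((2*14/(21 + 14)))) = 1/(-2 + 141/((2*14/35))) = 1/(-2 + 141/((2*14*(1/35)))) = 1/(-2 + 141/(4/5)) = 1/(-2 + 141*(5/4)) = 1/(-2 + 705/4) = 1/(697/4) = 4/697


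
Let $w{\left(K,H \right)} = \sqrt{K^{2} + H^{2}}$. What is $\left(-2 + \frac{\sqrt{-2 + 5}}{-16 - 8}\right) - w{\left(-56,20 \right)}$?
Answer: $-2 - 4 \sqrt{221} - \frac{\sqrt{3}}{24} \approx -61.536$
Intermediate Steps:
$w{\left(K,H \right)} = \sqrt{H^{2} + K^{2}}$
$\left(-2 + \frac{\sqrt{-2 + 5}}{-16 - 8}\right) - w{\left(-56,20 \right)} = \left(-2 + \frac{\sqrt{-2 + 5}}{-16 - 8}\right) - \sqrt{20^{2} + \left(-56\right)^{2}} = \left(-2 + \frac{\sqrt{3}}{-24}\right) - \sqrt{400 + 3136} = \left(-2 + \sqrt{3} \left(- \frac{1}{24}\right)\right) - \sqrt{3536} = \left(-2 - \frac{\sqrt{3}}{24}\right) - 4 \sqrt{221} = -2 - 4 \sqrt{221} - \frac{\sqrt{3}}{24}$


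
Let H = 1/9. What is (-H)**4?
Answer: 1/6561 ≈ 0.00015242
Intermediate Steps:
H = 1/9 ≈ 0.11111
(-H)**4 = (-1*1/9)**4 = (-1/9)**4 = 1/6561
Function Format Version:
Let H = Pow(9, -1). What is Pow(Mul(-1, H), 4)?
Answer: Rational(1, 6561) ≈ 0.00015242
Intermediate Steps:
H = Rational(1, 9) ≈ 0.11111
Pow(Mul(-1, H), 4) = Pow(Mul(-1, Rational(1, 9)), 4) = Pow(Rational(-1, 9), 4) = Rational(1, 6561)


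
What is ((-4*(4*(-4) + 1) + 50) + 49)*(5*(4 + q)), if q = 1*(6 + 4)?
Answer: 11130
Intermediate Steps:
q = 10 (q = 1*10 = 10)
((-4*(4*(-4) + 1) + 50) + 49)*(5*(4 + q)) = ((-4*(4*(-4) + 1) + 50) + 49)*(5*(4 + 10)) = ((-4*(-16 + 1) + 50) + 49)*(5*14) = ((-4*(-15) + 50) + 49)*70 = ((60 + 50) + 49)*70 = (110 + 49)*70 = 159*70 = 11130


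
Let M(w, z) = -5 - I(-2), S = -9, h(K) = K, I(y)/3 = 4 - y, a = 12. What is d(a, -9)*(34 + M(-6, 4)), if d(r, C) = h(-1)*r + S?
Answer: -231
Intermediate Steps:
I(y) = 12 - 3*y (I(y) = 3*(4 - y) = 12 - 3*y)
d(r, C) = -9 - r (d(r, C) = -r - 9 = -9 - r)
M(w, z) = -23 (M(w, z) = -5 - (12 - 3*(-2)) = -5 - (12 + 6) = -5 - 1*18 = -5 - 18 = -23)
d(a, -9)*(34 + M(-6, 4)) = (-9 - 1*12)*(34 - 23) = (-9 - 12)*11 = -21*11 = -231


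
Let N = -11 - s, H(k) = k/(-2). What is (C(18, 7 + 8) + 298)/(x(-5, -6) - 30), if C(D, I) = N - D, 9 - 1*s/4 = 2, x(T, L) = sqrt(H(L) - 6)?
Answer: -2410/301 - 241*I*sqrt(3)/903 ≈ -8.0066 - 0.46226*I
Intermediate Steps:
H(k) = -k/2 (H(k) = k*(-1/2) = -k/2)
x(T, L) = sqrt(-6 - L/2) (x(T, L) = sqrt(-L/2 - 6) = sqrt(-6 - L/2))
s = 28 (s = 36 - 4*2 = 36 - 8 = 28)
N = -39 (N = -11 - 1*28 = -11 - 28 = -39)
C(D, I) = -39 - D
(C(18, 7 + 8) + 298)/(x(-5, -6) - 30) = ((-39 - 1*18) + 298)/(sqrt(-24 - 2*(-6))/2 - 30) = ((-39 - 18) + 298)/(sqrt(-24 + 12)/2 - 30) = (-57 + 298)/(sqrt(-12)/2 - 30) = 241/((2*I*sqrt(3))/2 - 30) = 241/(I*sqrt(3) - 30) = 241/(-30 + I*sqrt(3))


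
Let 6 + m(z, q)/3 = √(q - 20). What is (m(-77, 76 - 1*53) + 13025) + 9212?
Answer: 22219 + 3*√3 ≈ 22224.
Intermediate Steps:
m(z, q) = -18 + 3*√(-20 + q) (m(z, q) = -18 + 3*√(q - 20) = -18 + 3*√(-20 + q))
(m(-77, 76 - 1*53) + 13025) + 9212 = ((-18 + 3*√(-20 + (76 - 1*53))) + 13025) + 9212 = ((-18 + 3*√(-20 + (76 - 53))) + 13025) + 9212 = ((-18 + 3*√(-20 + 23)) + 13025) + 9212 = ((-18 + 3*√3) + 13025) + 9212 = (13007 + 3*√3) + 9212 = 22219 + 3*√3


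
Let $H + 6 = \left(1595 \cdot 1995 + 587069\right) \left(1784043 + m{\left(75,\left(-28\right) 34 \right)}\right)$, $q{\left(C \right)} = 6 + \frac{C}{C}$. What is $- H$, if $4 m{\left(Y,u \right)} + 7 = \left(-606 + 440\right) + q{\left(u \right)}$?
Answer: $-6724069349635$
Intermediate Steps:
$q{\left(C \right)} = 7$ ($q{\left(C \right)} = 6 + 1 = 7$)
$m{\left(Y,u \right)} = - \frac{83}{2}$ ($m{\left(Y,u \right)} = - \frac{7}{4} + \frac{\left(-606 + 440\right) + 7}{4} = - \frac{7}{4} + \frac{-166 + 7}{4} = - \frac{7}{4} + \frac{1}{4} \left(-159\right) = - \frac{7}{4} - \frac{159}{4} = - \frac{83}{2}$)
$H = 6724069349635$ ($H = -6 + \left(1595 \cdot 1995 + 587069\right) \left(1784043 - \frac{83}{2}\right) = -6 + \left(3182025 + 587069\right) \frac{3568003}{2} = -6 + 3769094 \cdot \frac{3568003}{2} = -6 + 6724069349641 = 6724069349635$)
$- H = \left(-1\right) 6724069349635 = -6724069349635$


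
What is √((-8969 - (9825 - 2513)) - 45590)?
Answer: I*√61871 ≈ 248.74*I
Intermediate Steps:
√((-8969 - (9825 - 2513)) - 45590) = √((-8969 - 1*7312) - 45590) = √((-8969 - 7312) - 45590) = √(-16281 - 45590) = √(-61871) = I*√61871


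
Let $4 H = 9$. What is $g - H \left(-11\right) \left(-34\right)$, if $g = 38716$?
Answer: $\frac{75749}{2} \approx 37875.0$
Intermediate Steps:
$H = \frac{9}{4}$ ($H = \frac{1}{4} \cdot 9 = \frac{9}{4} \approx 2.25$)
$g - H \left(-11\right) \left(-34\right) = 38716 - \frac{9}{4} \left(-11\right) \left(-34\right) = 38716 - \left(- \frac{99}{4}\right) \left(-34\right) = 38716 - \frac{1683}{2} = \frac{75749}{2}$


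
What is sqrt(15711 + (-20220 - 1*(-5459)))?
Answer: 5*sqrt(38) ≈ 30.822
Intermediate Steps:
sqrt(15711 + (-20220 - 1*(-5459))) = sqrt(15711 + (-20220 + 5459)) = sqrt(15711 - 14761) = sqrt(950) = 5*sqrt(38)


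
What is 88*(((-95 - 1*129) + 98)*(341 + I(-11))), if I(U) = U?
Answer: -3659040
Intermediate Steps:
88*(((-95 - 1*129) + 98)*(341 + I(-11))) = 88*(((-95 - 1*129) + 98)*(341 - 11)) = 88*(((-95 - 129) + 98)*330) = 88*((-224 + 98)*330) = 88*(-126*330) = 88*(-41580) = -3659040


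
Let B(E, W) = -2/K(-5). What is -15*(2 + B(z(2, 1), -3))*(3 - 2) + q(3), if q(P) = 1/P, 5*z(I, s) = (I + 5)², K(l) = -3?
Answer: -119/3 ≈ -39.667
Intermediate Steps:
z(I, s) = (5 + I)²/5 (z(I, s) = (I + 5)²/5 = (5 + I)²/5)
B(E, W) = ⅔ (B(E, W) = -2/(-3) = -2*(-⅓) = ⅔)
-15*(2 + B(z(2, 1), -3))*(3 - 2) + q(3) = -15*(2 + ⅔)*(3 - 2) + 1/3 = -40 + ⅓ = -119/3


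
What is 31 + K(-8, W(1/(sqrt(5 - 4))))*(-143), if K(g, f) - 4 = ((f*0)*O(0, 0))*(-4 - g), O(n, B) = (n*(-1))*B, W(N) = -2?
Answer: -541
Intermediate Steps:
O(n, B) = -B*n (O(n, B) = (-n)*B = -B*n)
K(g, f) = 4 (K(g, f) = 4 + ((f*0)*(-1*0*0))*(-4 - g) = 4 + (0*0)*(-4 - g) = 4 + 0*(-4 - g) = 4 + 0 = 4)
31 + K(-8, W(1/(sqrt(5 - 4))))*(-143) = 31 + 4*(-143) = 31 - 572 = -541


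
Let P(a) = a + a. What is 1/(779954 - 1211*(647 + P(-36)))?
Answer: 1/83629 ≈ 1.1958e-5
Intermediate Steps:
P(a) = 2*a
1/(779954 - 1211*(647 + P(-36))) = 1/(779954 - 1211*(647 + 2*(-36))) = 1/(779954 - 1211*(647 - 72)) = 1/(779954 - 1211*575) = 1/(779954 - 696325) = 1/83629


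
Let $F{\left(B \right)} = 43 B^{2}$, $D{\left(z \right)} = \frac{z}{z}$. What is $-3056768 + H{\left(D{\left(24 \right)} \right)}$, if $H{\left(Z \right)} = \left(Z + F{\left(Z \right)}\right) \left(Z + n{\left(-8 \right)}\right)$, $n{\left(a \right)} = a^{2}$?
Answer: $-3053908$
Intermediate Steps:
$D{\left(z \right)} = 1$
$H{\left(Z \right)} = \left(64 + Z\right) \left(Z + 43 Z^{2}\right)$ ($H{\left(Z \right)} = \left(Z + 43 Z^{2}\right) \left(Z + \left(-8\right)^{2}\right) = \left(Z + 43 Z^{2}\right) \left(Z + 64\right) = \left(Z + 43 Z^{2}\right) \left(64 + Z\right) = \left(64 + Z\right) \left(Z + 43 Z^{2}\right)$)
$-3056768 + H{\left(D{\left(24 \right)} \right)} = -3056768 + 1 \left(64 + 43 \cdot 1^{2} + 2753 \cdot 1\right) = -3056768 + 1 \left(64 + 43 \cdot 1 + 2753\right) = -3056768 + 1 \left(64 + 43 + 2753\right) = -3056768 + 1 \cdot 2860 = -3056768 + 2860 = -3053908$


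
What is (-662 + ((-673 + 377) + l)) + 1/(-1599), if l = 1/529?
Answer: -810343348/845871 ≈ -958.00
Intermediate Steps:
l = 1/529 ≈ 0.0018904
(-662 + ((-673 + 377) + l)) + 1/(-1599) = (-662 + ((-673 + 377) + 1/529)) + 1/(-1599) = (-662 + (-296 + 1/529)) - 1/1599 = (-662 - 156583/529) - 1/1599 = -506781/529 - 1/1599 = -810343348/845871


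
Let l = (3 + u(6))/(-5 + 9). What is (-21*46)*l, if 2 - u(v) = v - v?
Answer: -2415/2 ≈ -1207.5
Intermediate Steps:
u(v) = 2 (u(v) = 2 - (v - v) = 2 - 1*0 = 2 + 0 = 2)
l = 5/4 (l = (3 + 2)/(-5 + 9) = 5/4 ≈ 1.2500)
(-21*46)*l = -21*46*(5/4) = -966*5/4 = -2415/2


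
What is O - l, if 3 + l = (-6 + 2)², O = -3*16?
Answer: -61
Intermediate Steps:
O = -48
l = 13 (l = -3 + (-6 + 2)² = -3 + (-4)² = -3 + 16 = 13)
O - l = -48 - 1*13 = -48 - 13 = -61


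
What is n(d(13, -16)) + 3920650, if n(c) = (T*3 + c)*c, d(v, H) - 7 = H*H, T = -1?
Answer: 3989030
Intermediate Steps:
d(v, H) = 7 + H² (d(v, H) = 7 + H*H = 7 + H²)
n(c) = c*(-3 + c) (n(c) = (-1*3 + c)*c = (-3 + c)*c = c*(-3 + c))
n(d(13, -16)) + 3920650 = (7 + (-16)²)*(-3 + (7 + (-16)²)) + 3920650 = (7 + 256)*(-3 + (7 + 256)) + 3920650 = 263*(-3 + 263) + 3920650 = 263*260 + 3920650 = 68380 + 3920650 = 3989030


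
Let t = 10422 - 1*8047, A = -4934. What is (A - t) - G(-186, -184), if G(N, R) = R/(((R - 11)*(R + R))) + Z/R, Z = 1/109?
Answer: -28584904057/3910920 ≈ -7309.0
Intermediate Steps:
t = 2375 (t = 10422 - 8047 = 2375)
Z = 1/109 ≈ 0.0091743
G(N, R) = 1/(2*(-11 + R)) + 1/(109*R) (G(N, R) = R/(((R - 11)*(R + R))) + 1/(109*R) = R/(((-11 + R)*(2*R))) + 1/(109*R) = R/((2*R*(-11 + R))) + 1/(109*R) = R*(1/(2*R*(-11 + R))) + 1/(109*R) = 1/(2*(-11 + R)) + 1/(109*R))
(A - t) - G(-186, -184) = (-4934 - 1*2375) - (-22 + 111*(-184))/(218*(-184)*(-11 - 184)) = (-4934 - 2375) - (-1)*(-22 - 20424)/(218*184*(-195)) = -7309 - (-1)*(-1)*(-20446)/(218*184*195) = -7309 - 1*(-10223/3910920) = -7309 + 10223/3910920 = -28584904057/3910920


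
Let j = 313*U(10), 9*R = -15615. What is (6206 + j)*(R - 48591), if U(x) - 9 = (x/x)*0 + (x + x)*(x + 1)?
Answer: -3919539858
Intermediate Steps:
R = -1735 (R = (1/9)*(-15615) = -1735)
U(x) = 9 + 2*x*(1 + x) (U(x) = 9 + ((x/x)*0 + (x + x)*(x + 1)) = 9 + (1*0 + (2*x)*(1 + x)) = 9 + (0 + 2*x*(1 + x)) = 9 + 2*x*(1 + x))
j = 71677 (j = 313*(9 + 2*10 + 2*10**2) = 313*(9 + 20 + 2*100) = 313*(9 + 20 + 200) = 313*229 = 71677)
(6206 + j)*(R - 48591) = (6206 + 71677)*(-1735 - 48591) = 77883*(-50326) = -3919539858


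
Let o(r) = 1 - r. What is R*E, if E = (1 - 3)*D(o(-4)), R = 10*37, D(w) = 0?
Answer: 0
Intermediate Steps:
R = 370
E = 0 (E = (1 - 3)*0 = -2*0 = 0)
R*E = 370*0 = 0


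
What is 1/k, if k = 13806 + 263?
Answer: 1/14069 ≈ 7.1078e-5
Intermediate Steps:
k = 14069
1/k = 1/14069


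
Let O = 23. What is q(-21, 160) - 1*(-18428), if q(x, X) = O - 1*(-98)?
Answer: 18549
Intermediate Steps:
q(x, X) = 121 (q(x, X) = 23 - 1*(-98) = 23 + 98 = 121)
q(-21, 160) - 1*(-18428) = 121 - 1*(-18428) = 121 + 18428 = 18549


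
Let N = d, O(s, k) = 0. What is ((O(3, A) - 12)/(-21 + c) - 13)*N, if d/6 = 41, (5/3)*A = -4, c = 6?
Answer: -15006/5 ≈ -3001.2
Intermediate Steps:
A = -12/5 (A = (3/5)*(-4) = -12/5 ≈ -2.4000)
d = 246 (d = 6*41 = 246)
N = 246
((O(3, A) - 12)/(-21 + c) - 13)*N = ((0 - 12)/(-21 + 6) - 13)*246 = (-12/(-15) - 13)*246 = (-12*(-1/15) - 13)*246 = (4/5 - 13)*246 = -61/5*246 = -15006/5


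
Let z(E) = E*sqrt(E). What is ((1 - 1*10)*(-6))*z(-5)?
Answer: -270*I*sqrt(5) ≈ -603.74*I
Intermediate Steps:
z(E) = E**(3/2)
((1 - 1*10)*(-6))*z(-5) = ((1 - 1*10)*(-6))*(-5)**(3/2) = ((1 - 10)*(-6))*(-5*I*sqrt(5)) = (-9*(-6))*(-5*I*sqrt(5)) = 54*(-5*I*sqrt(5)) = -270*I*sqrt(5)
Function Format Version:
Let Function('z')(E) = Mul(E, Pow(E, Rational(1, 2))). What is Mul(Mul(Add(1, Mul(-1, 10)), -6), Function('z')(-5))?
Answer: Mul(-270, I, Pow(5, Rational(1, 2))) ≈ Mul(-603.74, I)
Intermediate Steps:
Function('z')(E) = Pow(E, Rational(3, 2))
Mul(Mul(Add(1, Mul(-1, 10)), -6), Function('z')(-5)) = Mul(Mul(Add(1, Mul(-1, 10)), -6), Pow(-5, Rational(3, 2))) = Mul(Mul(Add(1, -10), -6), Mul(-5, I, Pow(5, Rational(1, 2)))) = Mul(Mul(-9, -6), Mul(-5, I, Pow(5, Rational(1, 2)))) = Mul(54, Mul(-5, I, Pow(5, Rational(1, 2)))) = Mul(-270, I, Pow(5, Rational(1, 2)))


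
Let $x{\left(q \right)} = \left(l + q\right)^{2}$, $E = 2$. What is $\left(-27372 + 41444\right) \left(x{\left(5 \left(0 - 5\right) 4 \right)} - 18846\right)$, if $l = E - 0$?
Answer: $-130053424$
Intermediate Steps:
$l = 2$ ($l = 2 - 0 = 2 + 0 = 2$)
$x{\left(q \right)} = \left(2 + q\right)^{2}$
$\left(-27372 + 41444\right) \left(x{\left(5 \left(0 - 5\right) 4 \right)} - 18846\right) = \left(-27372 + 41444\right) \left(\left(2 + 5 \left(0 - 5\right) 4\right)^{2} - 18846\right) = 14072 \left(\left(2 + 5 \left(-5\right) 4\right)^{2} - 18846\right) = 14072 \left(\left(2 - 100\right)^{2} - 18846\right) = 14072 \left(\left(-98\right)^{2} - 18846\right) = 14072 \left(9604 - 18846\right) = 14072 \left(-9242\right) = -130053424$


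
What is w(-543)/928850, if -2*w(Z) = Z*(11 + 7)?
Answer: 4887/928850 ≈ 0.0052613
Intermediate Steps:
w(Z) = -9*Z (w(Z) = -Z*(11 + 7)/2 = -Z*18/2 = -9*Z)
w(-543)/928850 = -9*(-543)/928850 = 4887*(1/928850) = 4887/928850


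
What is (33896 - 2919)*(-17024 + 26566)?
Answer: 295582534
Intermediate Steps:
(33896 - 2919)*(-17024 + 26566) = 30977*9542 = 295582534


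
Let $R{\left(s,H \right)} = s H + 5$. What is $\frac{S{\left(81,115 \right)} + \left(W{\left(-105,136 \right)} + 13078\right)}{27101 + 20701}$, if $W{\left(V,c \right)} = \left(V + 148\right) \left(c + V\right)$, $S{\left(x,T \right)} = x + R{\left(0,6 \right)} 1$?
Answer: $\frac{14497}{47802} \approx 0.30327$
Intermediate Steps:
$R{\left(s,H \right)} = 5 + H s$ ($R{\left(s,H \right)} = H s + 5 = 5 + H s$)
$S{\left(x,T \right)} = 5 + x$ ($S{\left(x,T \right)} = x + \left(5 + 6 \cdot 0\right) 1 = x + \left(5 + 0\right) 1 = x + 5 \cdot 1 = x + 5 = 5 + x$)
$W{\left(V,c \right)} = \left(148 + V\right) \left(V + c\right)$
$\frac{S{\left(81,115 \right)} + \left(W{\left(-105,136 \right)} + 13078\right)}{27101 + 20701} = \frac{\left(5 + 81\right) + \left(\left(\left(-105\right)^{2} + 148 \left(-105\right) + 148 \cdot 136 - 14280\right) + 13078\right)}{27101 + 20701} = \frac{86 + \left(\left(11025 - 15540 + 20128 - 14280\right) + 13078\right)}{47802} = \left(86 + \left(1333 + 13078\right)\right) \frac{1}{47802} = \left(86 + 14411\right) \frac{1}{47802} = 14497 \cdot \frac{1}{47802} = \frac{14497}{47802}$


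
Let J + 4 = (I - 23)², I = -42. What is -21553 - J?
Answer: -25774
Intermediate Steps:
J = 4221 (J = -4 + (-42 - 23)² = -4 + (-65)² = -4 + 4225 = 4221)
-21553 - J = -21553 - 1*4221 = -21553 - 4221 = -25774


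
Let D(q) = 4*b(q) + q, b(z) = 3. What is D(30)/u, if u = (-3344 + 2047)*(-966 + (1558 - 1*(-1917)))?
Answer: -42/3254173 ≈ -1.2907e-5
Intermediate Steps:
u = -3254173 (u = -1297*(-966 + (1558 + 1917)) = -1297*(-966 + 3475) = -1297*2509 = -3254173)
D(q) = 12 + q (D(q) = 4*3 + q = 12 + q)
D(30)/u = (12 + 30)/(-3254173) = 42*(-1/3254173) = -42/3254173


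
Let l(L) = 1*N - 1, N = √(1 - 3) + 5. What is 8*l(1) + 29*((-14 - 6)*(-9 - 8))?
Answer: 9892 + 8*I*√2 ≈ 9892.0 + 11.314*I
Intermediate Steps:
N = 5 + I*√2 (N = √(-2) + 5 = I*√2 + 5 = 5 + I*√2 ≈ 5.0 + 1.4142*I)
l(L) = 4 + I*√2 (l(L) = 1*(5 + I*√2) - 1 = (5 + I*√2) - 1 = 4 + I*√2)
8*l(1) + 29*((-14 - 6)*(-9 - 8)) = 8*(4 + I*√2) + 29*((-14 - 6)*(-9 - 8)) = (32 + 8*I*√2) + 29*(-20*(-17)) = (32 + 8*I*√2) + 29*340 = (32 + 8*I*√2) + 9860 = 9892 + 8*I*√2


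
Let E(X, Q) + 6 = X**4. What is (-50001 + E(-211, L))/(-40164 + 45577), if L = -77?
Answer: 1982069434/5413 ≈ 3.6617e+5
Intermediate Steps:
E(X, Q) = -6 + X**4
(-50001 + E(-211, L))/(-40164 + 45577) = (-50001 + (-6 + (-211)**4))/(-40164 + 45577) = (-50001 + (-6 + 1982119441))/5413 = (-50001 + 1982119435)*(1/5413) = 1982069434*(1/5413) = 1982069434/5413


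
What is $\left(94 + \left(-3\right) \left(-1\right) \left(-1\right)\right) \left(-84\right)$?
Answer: $-7644$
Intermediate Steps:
$\left(94 + \left(-3\right) \left(-1\right) \left(-1\right)\right) \left(-84\right) = \left(94 + 3 \left(-1\right)\right) \left(-84\right) = \left(94 - 3\right) \left(-84\right) = 91 \left(-84\right) = -7644$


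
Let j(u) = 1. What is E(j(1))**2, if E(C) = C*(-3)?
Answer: 9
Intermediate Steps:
E(C) = -3*C
E(j(1))**2 = (-3*1)**2 = (-3)**2 = 9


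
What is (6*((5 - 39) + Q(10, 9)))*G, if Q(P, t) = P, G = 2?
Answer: -288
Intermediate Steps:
(6*((5 - 39) + Q(10, 9)))*G = (6*((5 - 39) + 10))*2 = (6*(-34 + 10))*2 = (6*(-24))*2 = -144*2 = -288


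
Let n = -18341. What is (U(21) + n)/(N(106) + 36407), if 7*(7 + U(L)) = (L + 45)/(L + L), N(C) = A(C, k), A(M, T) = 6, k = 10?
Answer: -69157/137249 ≈ -0.50388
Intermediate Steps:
N(C) = 6
U(L) = -7 + (45 + L)/(14*L) (U(L) = -7 + ((L + 45)/(L + L))/7 = -7 + ((45 + L)/((2*L)))/7 = -7 + ((45 + L)*(1/(2*L)))/7 = -7 + ((45 + L)/(2*L))/7 = -7 + (45 + L)/(14*L))
(U(21) + n)/(N(106) + 36407) = ((1/14)*(45 - 97*21)/21 - 18341)/(6 + 36407) = ((1/14)*(1/21)*(45 - 2037) - 18341)/36413 = ((1/14)*(1/21)*(-1992) - 18341)*(1/36413) = (-332/49 - 18341)*(1/36413) = -899041/49*1/36413 = -69157/137249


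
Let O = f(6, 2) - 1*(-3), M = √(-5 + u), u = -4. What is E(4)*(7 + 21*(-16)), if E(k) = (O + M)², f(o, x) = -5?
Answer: 1645 + 3948*I ≈ 1645.0 + 3948.0*I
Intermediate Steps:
M = 3*I (M = √(-5 - 4) = √(-9) = 3*I ≈ 3.0*I)
O = -2 (O = -5 - 1*(-3) = -5 + 3 = -2)
E(k) = (-2 + 3*I)²
E(4)*(7 + 21*(-16)) = (2 - 3*I)²*(7 + 21*(-16)) = (2 - 3*I)²*(7 - 336) = (2 - 3*I)²*(-329) = -329*(2 - 3*I)²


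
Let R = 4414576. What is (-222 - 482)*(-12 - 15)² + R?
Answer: 3901360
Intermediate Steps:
(-222 - 482)*(-12 - 15)² + R = (-222 - 482)*(-12 - 15)² + 4414576 = -704*(-27)² + 4414576 = -704*729 + 4414576 = -513216 + 4414576 = 3901360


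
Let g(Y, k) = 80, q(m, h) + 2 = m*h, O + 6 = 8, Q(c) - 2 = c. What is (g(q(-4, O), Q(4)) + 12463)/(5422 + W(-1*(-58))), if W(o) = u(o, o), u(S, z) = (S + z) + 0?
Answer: 4181/1846 ≈ 2.2649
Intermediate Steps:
u(S, z) = S + z
Q(c) = 2 + c
W(o) = 2*o (W(o) = o + o = 2*o)
O = 2 (O = -6 + 8 = 2)
q(m, h) = -2 + h*m (q(m, h) = -2 + m*h = -2 + h*m)
(g(q(-4, O), Q(4)) + 12463)/(5422 + W(-1*(-58))) = (80 + 12463)/(5422 + 2*(-1*(-58))) = 12543/(5422 + 2*58) = 12543/(5422 + 116) = 12543/5538 = 12543*(1/5538) = 4181/1846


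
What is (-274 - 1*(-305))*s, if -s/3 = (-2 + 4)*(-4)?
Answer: 744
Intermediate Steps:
s = 24 (s = -3*(-2 + 4)*(-4) = -6*(-4) = -3*(-8) = 24)
(-274 - 1*(-305))*s = (-274 - 1*(-305))*24 = (-274 + 305)*24 = 31*24 = 744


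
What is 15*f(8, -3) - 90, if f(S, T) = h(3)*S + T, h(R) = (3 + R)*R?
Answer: 2025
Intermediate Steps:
h(R) = R*(3 + R)
f(S, T) = T + 18*S (f(S, T) = (3*(3 + 3))*S + T = (3*6)*S + T = 18*S + T = T + 18*S)
15*f(8, -3) - 90 = 15*(-3 + 18*8) - 90 = 15*(-3 + 144) - 90 = 15*141 - 90 = 2115 - 90 = 2025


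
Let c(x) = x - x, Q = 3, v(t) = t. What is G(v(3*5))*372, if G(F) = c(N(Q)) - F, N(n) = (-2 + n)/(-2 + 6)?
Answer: -5580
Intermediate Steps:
N(n) = -½ + n/4 (N(n) = (-2 + n)/4 = (-2 + n)*(¼) = -½ + n/4)
c(x) = 0
G(F) = -F (G(F) = 0 - F = -F)
G(v(3*5))*372 = -3*5*372 = -1*15*372 = -15*372 = -5580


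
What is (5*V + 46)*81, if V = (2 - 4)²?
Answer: 5346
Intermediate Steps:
V = 4 (V = (-2)² = 4)
(5*V + 46)*81 = (5*4 + 46)*81 = (20 + 46)*81 = 66*81 = 5346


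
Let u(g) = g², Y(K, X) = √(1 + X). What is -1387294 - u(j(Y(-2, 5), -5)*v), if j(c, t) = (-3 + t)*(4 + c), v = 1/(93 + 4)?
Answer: -13053050654/9409 - 512*√6/9409 ≈ -1.3873e+6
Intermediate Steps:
v = 1/97 ≈ 0.010309
-1387294 - u(j(Y(-2, 5), -5)*v) = -1387294 - ((-12 - 3*√(1 + 5) + 4*(-5) + √(1 + 5)*(-5))*(1/97))² = -1387294 - ((-12 - 3*√6 - 20 + √6*(-5))*(1/97))² = -1387294 - ((-12 - 3*√6 - 20 - 5*√6)*(1/97))² = -1387294 - ((-32 - 8*√6)*(1/97))² = -1387294 - (-32/97 - 8*√6/97)²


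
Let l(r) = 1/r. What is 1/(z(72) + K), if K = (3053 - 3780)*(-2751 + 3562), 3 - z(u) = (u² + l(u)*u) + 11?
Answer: -1/594790 ≈ -1.6813e-6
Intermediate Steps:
z(u) = -9 - u² (z(u) = 3 - ((u² + u/u) + 11) = 3 - ((u² + 1) + 11) = 3 - ((1 + u²) + 11) = 3 - (12 + u²) = 3 + (-12 - u²) = -9 - u²)
K = -589597 (K = -727*811 = -589597)
1/(z(72) + K) = 1/((-9 - 1*72²) - 589597) = 1/((-9 - 1*5184) - 589597) = 1/((-9 - 5184) - 589597) = 1/(-5193 - 589597) = 1/(-594790) = -1/594790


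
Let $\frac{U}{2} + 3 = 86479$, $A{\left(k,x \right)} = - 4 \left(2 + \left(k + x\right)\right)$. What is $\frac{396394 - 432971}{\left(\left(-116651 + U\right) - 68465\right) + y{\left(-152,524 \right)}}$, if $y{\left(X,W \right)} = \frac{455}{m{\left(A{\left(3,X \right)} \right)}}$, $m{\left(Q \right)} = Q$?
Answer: $\frac{3072468}{1021711} \approx 3.0072$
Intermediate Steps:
$A{\left(k,x \right)} = -8 - 4 k - 4 x$ ($A{\left(k,x \right)} = - 4 \left(2 + k + x\right) = -8 - 4 k - 4 x$)
$U = 172952$ ($U = -6 + 2 \cdot 86479 = -6 + 172958 = 172952$)
$y{\left(X,W \right)} = \frac{455}{-20 - 4 X}$ ($y{\left(X,W \right)} = \frac{455}{-8 - 12 - 4 X} = \frac{455}{-20 - 4 X}$)
$\frac{396394 - 432971}{\left(\left(-116651 + U\right) - 68465\right) + y{\left(-152,524 \right)}} = \frac{396394 - 432971}{\left(\left(-116651 + 172952\right) - 68465\right) - \frac{455}{20 + 4 \left(-152\right)}} = - \frac{36577}{\left(56301 - 68465\right) - \frac{455}{20 - 608}} = - \frac{36577}{-12164 - \frac{455}{-588}} = - \frac{36577}{-12164 - - \frac{65}{84}} = - \frac{36577}{-12164 + \frac{65}{84}} = - \frac{36577}{- \frac{1021711}{84}} = \left(-36577\right) \left(- \frac{84}{1021711}\right) = \frac{3072468}{1021711}$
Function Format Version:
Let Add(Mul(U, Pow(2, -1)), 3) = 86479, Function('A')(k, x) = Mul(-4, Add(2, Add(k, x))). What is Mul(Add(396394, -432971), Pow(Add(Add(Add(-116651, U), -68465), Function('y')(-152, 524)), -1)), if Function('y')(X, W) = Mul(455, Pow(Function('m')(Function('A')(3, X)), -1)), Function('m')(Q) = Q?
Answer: Rational(3072468, 1021711) ≈ 3.0072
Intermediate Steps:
Function('A')(k, x) = Add(-8, Mul(-4, k), Mul(-4, x)) (Function('A')(k, x) = Mul(-4, Add(2, k, x)) = Add(-8, Mul(-4, k), Mul(-4, x)))
U = 172952 (U = Add(-6, Mul(2, 86479)) = Add(-6, 172958) = 172952)
Function('y')(X, W) = Mul(455, Pow(Add(-20, Mul(-4, X)), -1)) (Function('y')(X, W) = Mul(455, Pow(Add(-8, Mul(-4, 3), Mul(-4, X)), -1)) = Mul(455, Pow(Add(-8, -12, Mul(-4, X)), -1)) = Mul(455, Pow(Add(-20, Mul(-4, X)), -1)))
Mul(Add(396394, -432971), Pow(Add(Add(Add(-116651, U), -68465), Function('y')(-152, 524)), -1)) = Mul(Add(396394, -432971), Pow(Add(Add(Add(-116651, 172952), -68465), Mul(-455, Pow(Add(20, Mul(4, -152)), -1))), -1)) = Mul(-36577, Pow(Add(Add(56301, -68465), Mul(-455, Pow(Add(20, -608), -1))), -1)) = Mul(-36577, Pow(Add(-12164, Mul(-455, Pow(-588, -1))), -1)) = Mul(-36577, Pow(Add(-12164, Mul(-455, Rational(-1, 588))), -1)) = Mul(-36577, Pow(Add(-12164, Rational(65, 84)), -1)) = Mul(-36577, Pow(Rational(-1021711, 84), -1)) = Mul(-36577, Rational(-84, 1021711)) = Rational(3072468, 1021711)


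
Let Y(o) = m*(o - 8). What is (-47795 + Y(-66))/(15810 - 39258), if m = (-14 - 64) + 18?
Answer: 43355/23448 ≈ 1.8490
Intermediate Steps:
m = -60 (m = -78 + 18 = -60)
Y(o) = 480 - 60*o (Y(o) = -60*(o - 8) = -60*(-8 + o) = 480 - 60*o)
(-47795 + Y(-66))/(15810 - 39258) = (-47795 + (480 - 60*(-66)))/(15810 - 39258) = (-47795 + (480 + 3960))/(-23448) = (-47795 + 4440)*(-1/23448) = -43355*(-1/23448) = 43355/23448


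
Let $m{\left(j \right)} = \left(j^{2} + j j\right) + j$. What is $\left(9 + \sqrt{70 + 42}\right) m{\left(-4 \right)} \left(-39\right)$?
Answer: $-9828 - 4368 \sqrt{7} \approx -21385.0$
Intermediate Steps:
$m{\left(j \right)} = j + 2 j^{2}$ ($m{\left(j \right)} = \left(j^{2} + j^{2}\right) + j = 2 j^{2} + j = j + 2 j^{2}$)
$\left(9 + \sqrt{70 + 42}\right) m{\left(-4 \right)} \left(-39\right) = \left(9 + \sqrt{70 + 42}\right) - 4 \left(1 + 2 \left(-4\right)\right) \left(-39\right) = \left(9 + \sqrt{112}\right) - 4 \left(1 - 8\right) \left(-39\right) = \left(9 + 4 \sqrt{7}\right) \left(-4\right) \left(-7\right) \left(-39\right) = \left(9 + 4 \sqrt{7}\right) 28 \left(-39\right) = \left(9 + 4 \sqrt{7}\right) \left(-1092\right) = -9828 - 4368 \sqrt{7}$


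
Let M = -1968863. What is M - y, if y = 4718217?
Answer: -6687080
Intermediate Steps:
M - y = -1968863 - 1*4718217 = -1968863 - 4718217 = -6687080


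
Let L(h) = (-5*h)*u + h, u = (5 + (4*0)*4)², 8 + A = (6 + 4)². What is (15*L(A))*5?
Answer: -855600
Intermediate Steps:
A = 92 (A = -8 + (6 + 4)² = -8 + 10² = -8 + 100 = 92)
u = 25 (u = (5 + 0*4)² = (5 + 0)² = 5² = 25)
L(h) = -124*h (L(h) = -5*h*25 + h = -125*h + h = -124*h)
(15*L(A))*5 = (15*(-124*92))*5 = (15*(-11408))*5 = -171120*5 = -855600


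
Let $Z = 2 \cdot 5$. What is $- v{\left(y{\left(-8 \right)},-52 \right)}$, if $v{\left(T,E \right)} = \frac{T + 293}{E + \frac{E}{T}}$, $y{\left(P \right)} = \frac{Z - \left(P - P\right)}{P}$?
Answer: $\frac{5835}{208} \approx 28.053$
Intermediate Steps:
$Z = 10$
$y{\left(P \right)} = \frac{10}{P}$ ($y{\left(P \right)} = \frac{10 - \left(P - P\right)}{P} = \frac{10 - 0}{P} = \frac{10 + 0}{P} = \frac{10}{P}$)
$v{\left(T,E \right)} = \frac{293 + T}{E + \frac{E}{T}}$
$- v{\left(y{\left(-8 \right)},-52 \right)} = - \frac{\frac{10}{-8} \left(293 + \frac{10}{-8}\right)}{\left(-52\right) \left(1 + \frac{10}{-8}\right)} = - \frac{10 \left(- \frac{1}{8}\right) \left(-1\right) \left(293 + 10 \left(- \frac{1}{8}\right)\right)}{52 \left(1 + 10 \left(- \frac{1}{8}\right)\right)} = - \frac{\left(-5\right) \left(-1\right) \left(293 - \frac{5}{4}\right)}{4 \cdot 52 \left(1 - \frac{5}{4}\right)} = - \frac{\left(-5\right) \left(-1\right) 1167}{4 \cdot 52 \left(- \frac{1}{4}\right) 4} = - \frac{\left(-5\right) \left(-1\right) \left(-4\right) 1167}{4 \cdot 52 \cdot 4} = \left(-1\right) \left(- \frac{5835}{208}\right) = \frac{5835}{208}$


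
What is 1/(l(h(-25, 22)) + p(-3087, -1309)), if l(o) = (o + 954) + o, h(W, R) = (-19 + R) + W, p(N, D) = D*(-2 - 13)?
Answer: 1/20545 ≈ 4.8674e-5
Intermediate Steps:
p(N, D) = -15*D (p(N, D) = D*(-15) = -15*D)
h(W, R) = -19 + R + W
l(o) = 954 + 2*o (l(o) = (954 + o) + o = 954 + 2*o)
1/(l(h(-25, 22)) + p(-3087, -1309)) = 1/((954 + 2*(-19 + 22 - 25)) - 15*(-1309)) = 1/((954 + 2*(-22)) + 19635) = 1/((954 - 44) + 19635) = 1/(910 + 19635) = 1/20545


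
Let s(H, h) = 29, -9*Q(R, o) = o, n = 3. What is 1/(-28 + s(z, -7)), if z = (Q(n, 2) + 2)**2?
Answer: 1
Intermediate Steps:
Q(R, o) = -o/9
z = 256/81 (z = (-1/9*2 + 2)**2 = (-2/9 + 2)**2 = (16/9)**2 = 256/81 ≈ 3.1605)
1/(-28 + s(z, -7)) = 1/(-28 + 29) = 1/1 = 1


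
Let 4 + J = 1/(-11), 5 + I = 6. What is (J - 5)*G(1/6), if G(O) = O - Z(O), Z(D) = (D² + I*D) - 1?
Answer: -875/99 ≈ -8.8384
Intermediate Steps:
I = 1 (I = -5 + 6 = 1)
J = -45/11 (J = -4 + 1/(-11) = -4 - 1/11 = -45/11 ≈ -4.0909)
Z(D) = -1 + D + D² (Z(D) = (D² + 1*D) - 1 = (D² + D) - 1 = (D + D²) - 1 = -1 + D + D²)
G(O) = 1 - O² (G(O) = O - (-1 + O + O²) = O + (1 - O - O²) = 1 - O²)
(J - 5)*G(1/6) = (-45/11 - 5)*(1 - (1/6)²) = -100*(1 - (⅙)²)/11 = -100*(1 - 1*1/36)/11 = -100*(1 - 1/36)/11 = -100/11*35/36 = -875/99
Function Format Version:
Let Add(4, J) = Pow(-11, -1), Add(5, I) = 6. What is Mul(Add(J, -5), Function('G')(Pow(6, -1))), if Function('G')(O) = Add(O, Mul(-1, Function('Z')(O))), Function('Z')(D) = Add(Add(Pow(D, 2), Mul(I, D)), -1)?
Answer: Rational(-875, 99) ≈ -8.8384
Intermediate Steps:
I = 1 (I = Add(-5, 6) = 1)
J = Rational(-45, 11) (J = Add(-4, Pow(-11, -1)) = Add(-4, Rational(-1, 11)) = Rational(-45, 11) ≈ -4.0909)
Function('Z')(D) = Add(-1, D, Pow(D, 2)) (Function('Z')(D) = Add(Add(Pow(D, 2), Mul(1, D)), -1) = Add(Add(Pow(D, 2), D), -1) = Add(Add(D, Pow(D, 2)), -1) = Add(-1, D, Pow(D, 2)))
Function('G')(O) = Add(1, Mul(-1, Pow(O, 2))) (Function('G')(O) = Add(O, Mul(-1, Add(-1, O, Pow(O, 2)))) = Add(O, Add(1, Mul(-1, O), Mul(-1, Pow(O, 2)))) = Add(1, Mul(-1, Pow(O, 2))))
Mul(Add(J, -5), Function('G')(Pow(6, -1))) = Mul(Add(Rational(-45, 11), -5), Add(1, Mul(-1, Pow(Pow(6, -1), 2)))) = Mul(Rational(-100, 11), Add(1, Mul(-1, Pow(Rational(1, 6), 2)))) = Mul(Rational(-100, 11), Add(1, Mul(-1, Rational(1, 36)))) = Mul(Rational(-100, 11), Add(1, Rational(-1, 36))) = Mul(Rational(-100, 11), Rational(35, 36)) = Rational(-875, 99)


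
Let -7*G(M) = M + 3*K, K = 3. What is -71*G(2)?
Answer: 781/7 ≈ 111.57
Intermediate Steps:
G(M) = -9/7 - M/7 (G(M) = -(M + 3*3)/7 = -(M + 9)/7 = -(9 + M)/7 = -9/7 - M/7)
-71*G(2) = -71*(-9/7 - 1/7*2) = -71*(-9/7 - 2/7) = -71*(-11/7) = 781/7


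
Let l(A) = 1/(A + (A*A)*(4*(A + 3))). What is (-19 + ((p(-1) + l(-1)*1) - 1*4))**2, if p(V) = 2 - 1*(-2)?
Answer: 17424/49 ≈ 355.59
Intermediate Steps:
p(V) = 4 (p(V) = 2 + 2 = 4)
l(A) = 1/(A + A**2*(12 + 4*A)) (l(A) = 1/(A + A**2*(4*(3 + A))) = 1/(A + A**2*(12 + 4*A)))
(-19 + ((p(-1) + l(-1)*1) - 1*4))**2 = (-19 + ((4 + (1/((-1)*(1 + 4*(-1)**2 + 12*(-1))))*1) - 1*4))**2 = (-19 + ((4 - 1/(1 + 4*1 - 12)*1) - 4))**2 = (-19 + ((4 - 1/(1 + 4 - 12)*1) - 4))**2 = (-19 + ((4 - 1/(-7)*1) - 4))**2 = (-19 + ((4 - 1*(-1/7)*1) - 4))**2 = (-19 + ((4 + (1/7)*1) - 4))**2 = (-19 + ((4 + 1/7) - 4))**2 = (-19 + (29/7 - 4))**2 = (-19 + 1/7)**2 = (-132/7)**2 = 17424/49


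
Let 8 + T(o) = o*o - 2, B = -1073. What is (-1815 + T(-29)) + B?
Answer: -2057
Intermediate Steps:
T(o) = -10 + o**2 (T(o) = -8 + (o*o - 2) = -8 + (o**2 - 2) = -8 + (-2 + o**2) = -10 + o**2)
(-1815 + T(-29)) + B = (-1815 + (-10 + (-29)**2)) - 1073 = (-1815 + (-10 + 841)) - 1073 = (-1815 + 831) - 1073 = -984 - 1073 = -2057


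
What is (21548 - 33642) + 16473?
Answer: 4379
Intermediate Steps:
(21548 - 33642) + 16473 = -12094 + 16473 = 4379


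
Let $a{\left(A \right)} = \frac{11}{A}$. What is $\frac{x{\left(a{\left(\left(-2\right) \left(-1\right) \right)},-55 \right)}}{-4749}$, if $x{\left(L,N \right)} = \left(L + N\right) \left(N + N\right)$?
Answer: $- \frac{1815}{1583} \approx -1.1466$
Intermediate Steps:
$x{\left(L,N \right)} = 2 N \left(L + N\right)$ ($x{\left(L,N \right)} = \left(L + N\right) 2 N = 2 N \left(L + N\right)$)
$\frac{x{\left(a{\left(\left(-2\right) \left(-1\right) \right)},-55 \right)}}{-4749} = \frac{2 \left(-55\right) \left(\frac{11}{\left(-2\right) \left(-1\right)} - 55\right)}{-4749} = 2 \left(-55\right) \left(\frac{11}{2} - 55\right) \left(- \frac{1}{4749}\right) = 2 \left(-55\right) \left(- \frac{99}{2}\right) \left(- \frac{1}{4749}\right) = 5445 \left(- \frac{1}{4749}\right) = - \frac{1815}{1583}$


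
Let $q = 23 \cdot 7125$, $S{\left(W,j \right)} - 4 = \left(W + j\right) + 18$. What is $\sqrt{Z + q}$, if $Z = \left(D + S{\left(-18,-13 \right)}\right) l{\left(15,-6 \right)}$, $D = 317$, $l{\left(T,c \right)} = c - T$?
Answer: $\sqrt{157407} \approx 396.75$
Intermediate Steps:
$S{\left(W,j \right)} = 22 + W + j$ ($S{\left(W,j \right)} = 4 + \left(\left(W + j\right) + 18\right) = 4 + \left(18 + W + j\right) = 22 + W + j$)
$Z = -6468$ ($Z = \left(317 - 9\right) \left(-6 - 15\right) = 308 \left(-21\right) = -6468$)
$q = 163875$
$\sqrt{Z + q} = \sqrt{-6468 + 163875} = \sqrt{157407}$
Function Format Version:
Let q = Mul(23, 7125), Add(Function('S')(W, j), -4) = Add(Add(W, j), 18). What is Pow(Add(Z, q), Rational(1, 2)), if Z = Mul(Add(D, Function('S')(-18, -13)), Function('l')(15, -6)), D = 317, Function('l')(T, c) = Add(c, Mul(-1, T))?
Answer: Pow(157407, Rational(1, 2)) ≈ 396.75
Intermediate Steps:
Function('S')(W, j) = Add(22, W, j) (Function('S')(W, j) = Add(4, Add(Add(W, j), 18)) = Add(4, Add(18, W, j)) = Add(22, W, j))
Z = -6468 (Z = Mul(Add(317, Add(22, -18, -13)), Add(-6, Mul(-1, 15))) = Mul(Add(317, -9), Add(-6, -15)) = Mul(308, -21) = -6468)
q = 163875
Pow(Add(Z, q), Rational(1, 2)) = Pow(Add(-6468, 163875), Rational(1, 2)) = Pow(157407, Rational(1, 2))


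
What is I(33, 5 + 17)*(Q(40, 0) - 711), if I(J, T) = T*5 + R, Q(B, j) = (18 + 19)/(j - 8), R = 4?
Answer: -326325/4 ≈ -81581.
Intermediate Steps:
Q(B, j) = 37/(-8 + j)
I(J, T) = 4 + 5*T (I(J, T) = T*5 + 4 = 5*T + 4 = 4 + 5*T)
I(33, 5 + 17)*(Q(40, 0) - 711) = (4 + 5*(5 + 17))*(37/(-8 + 0) - 711) = (4 + 5*22)*(37/(-8) - 711) = (4 + 110)*(37*(-⅛) - 711) = 114*(-37/8 - 711) = 114*(-5725/8) = -326325/4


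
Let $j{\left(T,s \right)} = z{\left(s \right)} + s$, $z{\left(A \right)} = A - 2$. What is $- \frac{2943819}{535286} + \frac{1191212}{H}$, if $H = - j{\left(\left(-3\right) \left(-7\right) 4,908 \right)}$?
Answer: $- \frac{321489597149}{485504402} \approx -662.18$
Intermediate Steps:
$z{\left(A \right)} = -2 + A$ ($z{\left(A \right)} = A - 2 = -2 + A$)
$j{\left(T,s \right)} = -2 + 2 s$ ($j{\left(T,s \right)} = \left(-2 + s\right) + s = -2 + 2 s$)
$H = -1814$ ($H = - (-2 + 2 \cdot 908) = - (-2 + 1816) = \left(-1\right) 1814 = -1814$)
$- \frac{2943819}{535286} + \frac{1191212}{H} = - \frac{2943819}{535286} + \frac{1191212}{-1814} = \left(-2943819\right) \frac{1}{535286} + 1191212 \left(- \frac{1}{1814}\right) = - \frac{2943819}{535286} - \frac{595606}{907} = - \frac{321489597149}{485504402}$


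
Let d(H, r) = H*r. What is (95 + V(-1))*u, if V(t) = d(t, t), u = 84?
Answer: 8064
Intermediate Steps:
V(t) = t² (V(t) = t*t = t²)
(95 + V(-1))*u = (95 + (-1)²)*84 = (95 + 1)*84 = 96*84 = 8064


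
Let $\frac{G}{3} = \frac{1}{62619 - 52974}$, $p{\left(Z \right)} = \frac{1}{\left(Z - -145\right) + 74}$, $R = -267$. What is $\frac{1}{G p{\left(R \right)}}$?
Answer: $-154320$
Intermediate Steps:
$p{\left(Z \right)} = \frac{1}{219 + Z}$ ($p{\left(Z \right)} = \frac{1}{\left(Z + 145\right) + 74} = \frac{1}{\left(145 + Z\right) + 74} = \frac{1}{219 + Z}$)
$G = \frac{1}{3215}$ ($G = \frac{3}{62619 - 52974} = \frac{3}{9645} = 3 \cdot \frac{1}{9645} = \frac{1}{3215} \approx 0.00031104$)
$\frac{1}{G p{\left(R \right)}} = \frac{\frac{1}{\frac{1}{3215}}}{\frac{1}{219 - 267}} = \frac{3215}{\frac{1}{-48}} = \frac{3215}{- \frac{1}{48}} = 3215 \left(-48\right) = -154320$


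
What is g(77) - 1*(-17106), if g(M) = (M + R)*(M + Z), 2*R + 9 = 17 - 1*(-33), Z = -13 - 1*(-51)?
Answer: 56637/2 ≈ 28319.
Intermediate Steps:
Z = 38 (Z = -13 + 51 = 38)
R = 41/2 (R = -9/2 + (17 - 1*(-33))/2 = -9/2 + (17 + 33)/2 = -9/2 + (½)*50 = -9/2 + 25 = 41/2 ≈ 20.500)
g(M) = (38 + M)*(41/2 + M) (g(M) = (M + 41/2)*(M + 38) = (41/2 + M)*(38 + M) = (38 + M)*(41/2 + M))
g(77) - 1*(-17106) = (779 + 77² + (117/2)*77) - 1*(-17106) = (779 + 5929 + 9009/2) + 17106 = 22425/2 + 17106 = 56637/2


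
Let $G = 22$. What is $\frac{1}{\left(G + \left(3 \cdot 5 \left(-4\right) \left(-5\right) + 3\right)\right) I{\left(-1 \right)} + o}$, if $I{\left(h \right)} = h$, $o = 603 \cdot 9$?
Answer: $\frac{1}{5102} \approx 0.000196$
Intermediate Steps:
$o = 5427$
$\frac{1}{\left(G + \left(3 \cdot 5 \left(-4\right) \left(-5\right) + 3\right)\right) I{\left(-1 \right)} + o} = \frac{1}{\left(22 + \left(3 \cdot 5 \left(-4\right) \left(-5\right) + 3\right)\right) \left(-1\right) + 5427} = \frac{1}{\left(22 + \left(3 \left(\left(-20\right) \left(-5\right)\right) + 3\right)\right) \left(-1\right) + 5427} = \frac{1}{\left(22 + \left(3 \cdot 100 + 3\right)\right) \left(-1\right) + 5427} = \frac{1}{\left(22 + \left(300 + 3\right)\right) \left(-1\right) + 5427} = \frac{1}{\left(22 + 303\right) \left(-1\right) + 5427} = \frac{1}{325 \left(-1\right) + 5427} = \frac{1}{-325 + 5427} = \frac{1}{5102}$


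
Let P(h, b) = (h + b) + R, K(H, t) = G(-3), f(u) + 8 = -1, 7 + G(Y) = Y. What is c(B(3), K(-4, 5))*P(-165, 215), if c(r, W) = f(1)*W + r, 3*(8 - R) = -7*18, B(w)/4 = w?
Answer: 10200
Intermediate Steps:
G(Y) = -7 + Y
f(u) = -9 (f(u) = -8 - 1 = -9)
K(H, t) = -10 (K(H, t) = -7 - 3 = -10)
B(w) = 4*w
R = 50 (R = 8 - (-7)*18/3 = 8 - ⅓*(-126) = 8 + 42 = 50)
P(h, b) = 50 + b + h (P(h, b) = (h + b) + 50 = (b + h) + 50 = 50 + b + h)
c(r, W) = r - 9*W (c(r, W) = -9*W + r = r - 9*W)
c(B(3), K(-4, 5))*P(-165, 215) = (4*3 - 9*(-10))*(50 + 215 - 165) = (12 + 90)*100 = 102*100 = 10200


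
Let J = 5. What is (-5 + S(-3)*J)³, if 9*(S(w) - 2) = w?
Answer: 1000/27 ≈ 37.037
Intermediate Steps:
S(w) = 2 + w/9
(-5 + S(-3)*J)³ = (-5 + (2 + (⅑)*(-3))*5)³ = (-5 + (2 - ⅓)*5)³ = (-5 + (5/3)*5)³ = (-5 + 25/3)³ = (10/3)³ = 1000/27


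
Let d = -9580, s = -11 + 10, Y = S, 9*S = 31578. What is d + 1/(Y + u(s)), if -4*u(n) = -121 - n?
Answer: -101701277/10616 ≈ -9580.0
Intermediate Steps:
S = 10526/3 (S = (⅑)*31578 = 10526/3 ≈ 3508.7)
Y = 10526/3 ≈ 3508.7
s = -1
u(n) = 121/4 + n/4 (u(n) = -(-121 - n)/4 = 121/4 + n/4)
d + 1/(Y + u(s)) = -9580 + 1/(10526/3 + (121/4 + (¼)*(-1))) = -9580 + 1/(10526/3 + (121/4 - ¼)) = -9580 + 1/(10526/3 + 30) = -9580 + 1/(10616/3) = -9580 + 3/10616 = -101701277/10616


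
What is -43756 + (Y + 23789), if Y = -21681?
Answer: -41648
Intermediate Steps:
-43756 + (Y + 23789) = -43756 + (-21681 + 23789) = -43756 + 2108 = -41648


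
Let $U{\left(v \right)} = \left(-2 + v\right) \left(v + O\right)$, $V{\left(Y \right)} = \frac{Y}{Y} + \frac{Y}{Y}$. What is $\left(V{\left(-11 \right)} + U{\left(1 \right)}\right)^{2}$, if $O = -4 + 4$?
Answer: $1$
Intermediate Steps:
$V{\left(Y \right)} = 2$ ($V{\left(Y \right)} = 1 + 1 = 2$)
$O = 0$
$U{\left(v \right)} = v \left(-2 + v\right)$ ($U{\left(v \right)} = \left(-2 + v\right) \left(v + 0\right) = \left(-2 + v\right) v = v \left(-2 + v\right)$)
$\left(V{\left(-11 \right)} + U{\left(1 \right)}\right)^{2} = \left(2 + 1 \left(-2 + 1\right)\right)^{2} = \left(2 + 1 \left(-1\right)\right)^{2} = \left(2 - 1\right)^{2} = 1^{2} = 1$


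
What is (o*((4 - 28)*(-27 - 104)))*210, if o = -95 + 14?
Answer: -53479440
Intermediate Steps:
o = -81
(o*((4 - 28)*(-27 - 104)))*210 = -81*(4 - 28)*(-27 - 104)*210 = -(-1944)*(-131)*210 = -81*3144*210 = -254664*210 = -53479440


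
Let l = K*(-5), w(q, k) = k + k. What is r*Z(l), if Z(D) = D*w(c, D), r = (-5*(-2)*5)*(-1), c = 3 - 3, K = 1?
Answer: -2500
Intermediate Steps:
c = 0
w(q, k) = 2*k
l = -5 (l = 1*(-5) = -5)
r = -50 (r = (10*5)*(-1) = 50*(-1) = -50)
Z(D) = 2*D² (Z(D) = D*(2*D) = 2*D²)
r*Z(l) = -100*(-5)² = -100*25 = -50*50 = -2500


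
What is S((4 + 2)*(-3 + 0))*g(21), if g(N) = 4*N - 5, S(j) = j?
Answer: -1422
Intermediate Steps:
g(N) = -5 + 4*N
S((4 + 2)*(-3 + 0))*g(21) = ((4 + 2)*(-3 + 0))*(-5 + 4*21) = (6*(-3))*(-5 + 84) = -18*79 = -1422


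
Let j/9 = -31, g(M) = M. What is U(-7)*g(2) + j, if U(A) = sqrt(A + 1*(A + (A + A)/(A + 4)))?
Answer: -279 + 4*I*sqrt(21)/3 ≈ -279.0 + 6.1101*I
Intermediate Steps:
j = -279 (j = 9*(-31) = -279)
U(A) = sqrt(2*A + 2*A/(4 + A)) (U(A) = sqrt(A + 1*(A + (2*A)/(4 + A))) = sqrt(A + 1*(A + 2*A/(4 + A))) = sqrt(A + (A + 2*A/(4 + A))) = sqrt(2*A + 2*A/(4 + A)))
U(-7)*g(2) + j = (sqrt(2)*sqrt(-7 - 7/(4 - 7)))*2 - 279 = (sqrt(2)*sqrt(-7 - 7/(-3)))*2 - 279 = (sqrt(2)*sqrt(-7 - 7*(-1/3)))*2 - 279 = (sqrt(2)*sqrt(-7 + 7/3))*2 - 279 = (sqrt(2)*sqrt(-14/3))*2 - 279 = (sqrt(2)*(I*sqrt(42)/3))*2 - 279 = (2*I*sqrt(21)/3)*2 - 279 = 4*I*sqrt(21)/3 - 279 = -279 + 4*I*sqrt(21)/3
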